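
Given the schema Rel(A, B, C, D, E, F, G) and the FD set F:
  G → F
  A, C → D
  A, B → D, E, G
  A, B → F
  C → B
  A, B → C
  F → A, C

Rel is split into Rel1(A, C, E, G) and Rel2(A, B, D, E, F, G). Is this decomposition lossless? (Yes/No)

Common attributes: {A, E, G}; their closure is {A, B, C, D, E, F, G}.
Rel1 is contained in that closure, so Rel1 ∩ Rel2 → Rel1 holds and the join is lossless.

Yes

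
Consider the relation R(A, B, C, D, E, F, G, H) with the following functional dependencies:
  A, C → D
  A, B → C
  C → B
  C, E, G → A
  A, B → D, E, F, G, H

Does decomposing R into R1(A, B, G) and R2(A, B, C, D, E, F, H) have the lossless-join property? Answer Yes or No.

Yes

R1 ∩ R2 = {A, B}; its closure under F is {A, B, C, D, E, F, G, H}.
This includes all of R1, so the common attributes are a superkey of R1 — the join is lossless.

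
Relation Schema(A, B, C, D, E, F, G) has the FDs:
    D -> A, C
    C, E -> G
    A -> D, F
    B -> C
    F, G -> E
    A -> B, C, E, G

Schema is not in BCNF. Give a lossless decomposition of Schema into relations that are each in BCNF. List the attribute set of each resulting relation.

{A, B, D, E, F}; {B, C}; {C, E, G}

Candidate keys of the original relation: {A}, {D}.
Within {A, B, C, D, E, F, G}: {C, E}⁺ ∩ {A, B, C, D, E, F, G} = {C, E, G}, not the whole set, so C, E -> G violates BCNF; decompose into {C, E, G} and {A, B, C, D, E, F}.
{C, E, G} is in BCNF.
Within {A, B, C, D, E, F}: {B}⁺ ∩ {A, B, C, D, E, F} = {B, C}, not the whole set, so B -> C violates BCNF; decompose into {B, C} and {A, B, D, E, F}.
{B, C} is in BCNF.
{A, B, D, E, F} is in BCNF.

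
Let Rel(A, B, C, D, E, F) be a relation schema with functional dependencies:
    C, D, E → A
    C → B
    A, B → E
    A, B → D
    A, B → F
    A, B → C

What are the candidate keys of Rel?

{A, B}, {A, C}, {C, D, E}

{A, B} is a candidate key since {A, B}⁺ = {A, B, C, D, E, F} covers every attribute.
{A, C} is a candidate key since {A, C}⁺ = {A, B, C, D, E, F} covers every attribute.
{C, D, E} is a candidate key since {C, D, E}⁺ = {A, B, C, D, E, F} covers every attribute.
Any other superkey properly contains one of these, so there are no further candidate keys.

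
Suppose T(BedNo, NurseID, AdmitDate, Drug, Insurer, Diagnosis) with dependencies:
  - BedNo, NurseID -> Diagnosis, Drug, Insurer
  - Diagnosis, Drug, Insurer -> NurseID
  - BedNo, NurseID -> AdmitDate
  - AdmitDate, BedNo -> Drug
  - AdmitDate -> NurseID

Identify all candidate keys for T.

No FD produces {BedNo}, so it must be in every candidate key.
Closure of {AdmitDate, BedNo} is {AdmitDate, BedNo, Diagnosis, Drug, Insurer, NurseID}, the whole schema; {AdmitDate, BedNo} is a candidate key.
Closure of {BedNo, NurseID} is {AdmitDate, BedNo, Diagnosis, Drug, Insurer, NurseID}, the whole schema; {BedNo, NurseID} is a candidate key.
Closure of {BedNo, Diagnosis, Drug, Insurer} is {AdmitDate, BedNo, Diagnosis, Drug, Insurer, NurseID}, the whole schema; {BedNo, Diagnosis, Drug, Insurer} is a candidate key.
These are minimal and exhaustive — every other superkey contains one of them.

{AdmitDate, BedNo}, {BedNo, Diagnosis, Drug, Insurer}, {BedNo, NurseID}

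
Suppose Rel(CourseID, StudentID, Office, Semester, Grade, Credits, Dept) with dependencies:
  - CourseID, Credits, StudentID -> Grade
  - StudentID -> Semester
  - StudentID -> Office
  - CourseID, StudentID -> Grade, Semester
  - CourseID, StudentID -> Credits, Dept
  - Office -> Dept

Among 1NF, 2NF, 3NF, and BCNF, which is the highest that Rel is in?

1NF

Candidate key: {CourseID, StudentID}. Prime attributes: {CourseID, StudentID}.
For StudentID -> Semester we have {StudentID}⁺ = {Dept, Office, Semester, StudentID}; {StudentID} is not a superkey, so BCNF fails.
Because {Semester} is non-prime and the left side of StudentID -> Semester is not a superkey, the relation is not in 3NF.
The proper key subset {StudentID} of {CourseID, StudentID} determines non-prime {Dept, Office, Semester}, so the relation is not even in 2NF.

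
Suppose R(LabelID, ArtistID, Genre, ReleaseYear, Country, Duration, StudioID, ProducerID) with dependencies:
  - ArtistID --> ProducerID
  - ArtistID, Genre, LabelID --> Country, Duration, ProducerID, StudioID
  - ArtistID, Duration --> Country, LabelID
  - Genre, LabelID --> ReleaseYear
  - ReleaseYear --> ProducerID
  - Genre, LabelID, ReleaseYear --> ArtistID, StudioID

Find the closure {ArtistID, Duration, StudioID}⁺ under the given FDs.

{ArtistID, Country, Duration, LabelID, ProducerID, StudioID}

Start with {ArtistID, Duration, StudioID}.
ArtistID --> ProducerID applies; add {ProducerID} → now {ArtistID, Duration, ProducerID, StudioID}.
ArtistID, Duration --> Country, LabelID applies; add {Country, LabelID} → now {ArtistID, Country, Duration, LabelID, ProducerID, StudioID}.
No further FD applies.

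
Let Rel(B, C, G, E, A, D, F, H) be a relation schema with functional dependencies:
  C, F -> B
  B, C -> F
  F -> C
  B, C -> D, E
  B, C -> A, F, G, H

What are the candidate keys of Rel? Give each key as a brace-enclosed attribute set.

{B, C}, {F}

{F} is a candidate key since {F}⁺ = {A, B, C, D, E, F, G, H} covers every attribute.
{B, C} is a candidate key since {B, C}⁺ = {A, B, C, D, E, F, G, H} covers every attribute.
Any other superkey properly contains one of these, so there are no further candidate keys.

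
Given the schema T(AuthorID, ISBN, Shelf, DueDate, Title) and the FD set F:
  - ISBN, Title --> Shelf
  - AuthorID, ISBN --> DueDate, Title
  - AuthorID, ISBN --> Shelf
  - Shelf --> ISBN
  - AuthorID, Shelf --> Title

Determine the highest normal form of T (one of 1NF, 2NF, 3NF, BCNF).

Candidate keys: {AuthorID, ISBN}, {AuthorID, Shelf}. Prime attributes: {AuthorID, ISBN, Shelf}.
ISBN, Title --> Shelf: {ISBN, Title}⁺ = {ISBN, Shelf, Title}, which is not all of the attributes, so the left side is not a superkey — BCNF is violated.
Since {Shelf} ⊆ prime attributes and every other non-superkey FD also has a prime right side, the schema is in 3NF.

3NF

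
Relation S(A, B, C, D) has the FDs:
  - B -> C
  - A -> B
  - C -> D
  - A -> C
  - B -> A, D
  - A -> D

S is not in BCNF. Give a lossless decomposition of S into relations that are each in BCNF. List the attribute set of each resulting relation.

{A, B, C}; {C, D}

Candidate keys of the original relation: {A}, {B}.
{A, B, C, D}: {C} determines {C, D} here but is not a superkey — split on C -> D, giving {C, D} and {A, B, C}.
{C, D} has no BCNF violation.
{A, B, C} has no BCNF violation.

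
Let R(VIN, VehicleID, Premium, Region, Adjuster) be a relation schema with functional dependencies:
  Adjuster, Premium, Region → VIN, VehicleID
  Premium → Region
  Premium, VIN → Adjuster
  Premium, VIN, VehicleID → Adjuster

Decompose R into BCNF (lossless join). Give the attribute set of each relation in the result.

Candidate keys of the original relation: {Adjuster, Premium}, {Premium, VIN}.
Within {Adjuster, Premium, Region, VIN, VehicleID}: {Premium}⁺ ∩ {Adjuster, Premium, Region, VIN, VehicleID} = {Premium, Region}, not the whole set, so Premium → Region violates BCNF; decompose into {Premium, Region} and {Adjuster, Premium, VIN, VehicleID}.
{Premium, Region} has no BCNF violation.
{Adjuster, Premium, VIN, VehicleID} has no BCNF violation.

{Adjuster, Premium, VIN, VehicleID}; {Premium, Region}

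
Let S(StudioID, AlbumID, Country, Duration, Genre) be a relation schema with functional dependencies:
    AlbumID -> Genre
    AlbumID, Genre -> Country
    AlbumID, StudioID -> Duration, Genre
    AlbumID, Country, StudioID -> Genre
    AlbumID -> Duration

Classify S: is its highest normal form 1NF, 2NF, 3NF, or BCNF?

1NF

Candidate key: {AlbumID, StudioID}. Prime attributes: {AlbumID, StudioID}.
For AlbumID -> Genre we have {AlbumID}⁺ = {AlbumID, Country, Duration, Genre}; {AlbumID} is not a superkey, so BCNF fails.
AlbumID -> Genre determines the non-prime attribute {Genre} from a non-superkey — 3NF is violated.
{AlbumID} is a proper subset of the key {AlbumID, StudioID}, and {AlbumID}⁺ contains the non-prime attributes {Country, Duration, Genre} — a partial dependency, so 2NF is violated.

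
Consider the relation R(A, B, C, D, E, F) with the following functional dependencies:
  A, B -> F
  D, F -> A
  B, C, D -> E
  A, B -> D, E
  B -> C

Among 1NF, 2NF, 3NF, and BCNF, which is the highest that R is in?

1NF

Candidate keys: {A, B}, {B, D, F}. Prime attributes: {A, B, D, F}.
For D, F -> A we have {D, F}⁺ = {A, D, F}; {D, F} is not a superkey, so BCNF fails.
Because {E} is non-prime and the left side of B, C, D -> E is not a superkey, the relation is not in 3NF.
The proper key subset {B} of {A, B} determines non-prime {C}, so the relation is not even in 2NF.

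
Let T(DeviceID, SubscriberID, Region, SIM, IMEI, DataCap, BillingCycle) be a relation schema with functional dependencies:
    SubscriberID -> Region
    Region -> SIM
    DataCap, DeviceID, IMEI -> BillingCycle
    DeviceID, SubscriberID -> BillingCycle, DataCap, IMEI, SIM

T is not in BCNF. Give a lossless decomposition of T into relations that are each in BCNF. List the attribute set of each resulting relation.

{BillingCycle, DataCap, DeviceID, IMEI}; {DataCap, DeviceID, IMEI, SubscriberID}; {Region, SIM}; {Region, SubscriberID}

Candidate key of the original relation: {DeviceID, SubscriberID}.
Within {BillingCycle, DataCap, DeviceID, IMEI, Region, SIM, SubscriberID}: {SubscriberID}⁺ ∩ {BillingCycle, DataCap, DeviceID, IMEI, Region, SIM, SubscriberID} = {Region, SIM, SubscriberID}, not the whole set, so SubscriberID -> Region, SIM violates BCNF; decompose into {Region, SIM, SubscriberID} and {BillingCycle, DataCap, DeviceID, IMEI, SubscriberID}.
Within {Region, SIM, SubscriberID}: {Region}⁺ ∩ {Region, SIM, SubscriberID} = {Region, SIM}, not the whole set, so Region -> SIM violates BCNF; decompose into {Region, SIM} and {Region, SubscriberID}.
{Region, SIM} has no BCNF violation.
{Region, SubscriberID} has no BCNF violation.
Within {BillingCycle, DataCap, DeviceID, IMEI, SubscriberID}: {DataCap, DeviceID, IMEI}⁺ ∩ {BillingCycle, DataCap, DeviceID, IMEI, SubscriberID} = {BillingCycle, DataCap, DeviceID, IMEI}, not the whole set, so DataCap, DeviceID, IMEI -> BillingCycle violates BCNF; decompose into {BillingCycle, DataCap, DeviceID, IMEI} and {DataCap, DeviceID, IMEI, SubscriberID}.
{BillingCycle, DataCap, DeviceID, IMEI} has no BCNF violation.
{DataCap, DeviceID, IMEI, SubscriberID} has no BCNF violation.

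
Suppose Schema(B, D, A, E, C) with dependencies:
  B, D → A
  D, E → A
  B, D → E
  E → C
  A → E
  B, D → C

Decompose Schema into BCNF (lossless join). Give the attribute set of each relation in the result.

Candidate key of the original relation: {B, D}.
{A, B, C, D, E}: {D, E} determines {A, C, D, E} here but is not a superkey — split on D, E → A, C, giving {A, C, D, E} and {B, D, E}.
{A, C, D, E}: {E} determines {C, E} here but is not a superkey — split on E → C, giving {C, E} and {A, D, E}.
{C, E} has no BCNF violation.
{A, D, E}: {A} determines {A, E} here but is not a superkey — split on A → E, giving {A, E} and {A, D}.
{A, E} has no BCNF violation.
{A, D} has no BCNF violation.
{B, D, E} has no BCNF violation.

{A, D}; {A, E}; {B, D, E}; {C, E}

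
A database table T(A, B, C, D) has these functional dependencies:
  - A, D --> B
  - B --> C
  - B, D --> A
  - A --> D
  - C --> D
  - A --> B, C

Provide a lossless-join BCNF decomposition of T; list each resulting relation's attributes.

Candidate keys of the original relation: {A}, {B}.
Within {A, B, C, D}: {C}⁺ ∩ {A, B, C, D} = {C, D}, not the whole set, so C --> D violates BCNF; decompose into {C, D} and {A, B, C}.
{C, D} has no BCNF violation.
{A, B, C} has no BCNF violation.

{A, B, C}; {C, D}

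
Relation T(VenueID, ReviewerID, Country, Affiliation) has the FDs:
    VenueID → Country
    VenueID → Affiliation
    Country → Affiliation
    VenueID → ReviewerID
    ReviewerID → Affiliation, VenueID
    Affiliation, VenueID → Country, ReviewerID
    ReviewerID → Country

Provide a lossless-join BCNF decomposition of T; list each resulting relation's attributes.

{Affiliation, Country}; {Country, ReviewerID, VenueID}

Candidate keys of the original relation: {ReviewerID}, {VenueID}.
In {Affiliation, Country, ReviewerID, VenueID}, {Country} is not a superkey ({Country}⁺ restricted to this set is {Affiliation, Country}), so split on Country → Affiliation into {Affiliation, Country} and {Country, ReviewerID, VenueID}.
{Affiliation, Country} is in BCNF.
{Country, ReviewerID, VenueID} is in BCNF.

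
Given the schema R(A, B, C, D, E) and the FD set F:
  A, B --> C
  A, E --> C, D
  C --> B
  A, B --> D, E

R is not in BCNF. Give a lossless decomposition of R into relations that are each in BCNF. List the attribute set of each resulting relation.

Candidate keys of the original relation: {A, B}, {A, C}, {A, E}.
{A, B, C, D, E}: {C} determines {B, C} here but is not a superkey — split on C --> B, giving {B, C} and {A, C, D, E}.
{B, C} has no BCNF violation.
{A, C, D, E} has no BCNF violation.

{A, C, D, E}; {B, C}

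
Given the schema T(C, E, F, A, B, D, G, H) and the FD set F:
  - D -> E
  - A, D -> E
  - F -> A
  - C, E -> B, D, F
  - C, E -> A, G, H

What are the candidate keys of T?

{C, D}, {C, E}

No FD produces {C}, so it must be in every candidate key.
{C, D} is a candidate key since {C, D}⁺ = {A, B, C, D, E, F, G, H} covers every attribute.
{C, E} is a candidate key since {C, E}⁺ = {A, B, C, D, E, F, G, H} covers every attribute.
These are minimal and exhaustive — every other superkey contains one of them.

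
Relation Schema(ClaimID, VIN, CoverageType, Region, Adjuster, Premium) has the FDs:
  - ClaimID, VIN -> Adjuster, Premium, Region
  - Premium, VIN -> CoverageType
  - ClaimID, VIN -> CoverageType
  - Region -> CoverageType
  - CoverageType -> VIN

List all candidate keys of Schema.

{ClaimID} never appears on the right of any FD, so every key must include it.
Closure of {ClaimID, CoverageType} is {Adjuster, ClaimID, CoverageType, Premium, Region, VIN}, the whole schema; {ClaimID, CoverageType} is a candidate key.
Closure of {ClaimID, Region} is {Adjuster, ClaimID, CoverageType, Premium, Region, VIN}, the whole schema; {ClaimID, Region} is a candidate key.
Closure of {ClaimID, VIN} is {Adjuster, ClaimID, CoverageType, Premium, Region, VIN}, the whole schema; {ClaimID, VIN} is a candidate key.
Any other superkey properly contains one of these, so there are no further candidate keys.

{ClaimID, CoverageType}, {ClaimID, Region}, {ClaimID, VIN}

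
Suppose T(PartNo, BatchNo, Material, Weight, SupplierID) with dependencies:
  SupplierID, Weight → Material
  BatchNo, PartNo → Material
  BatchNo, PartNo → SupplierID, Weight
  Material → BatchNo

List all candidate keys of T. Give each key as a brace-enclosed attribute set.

{PartNo} never appears on the right of any FD, so every key must include it.
{BatchNo, PartNo}⁺ = {BatchNo, Material, PartNo, SupplierID, Weight}, which is every attribute, so {BatchNo, PartNo} is a candidate key.
{Material, PartNo}⁺ = {BatchNo, Material, PartNo, SupplierID, Weight}, which is every attribute, so {Material, PartNo} is a candidate key.
{PartNo, SupplierID, Weight}⁺ = {BatchNo, Material, PartNo, SupplierID, Weight}, which is every attribute, so {PartNo, SupplierID, Weight} is a candidate key.
These are minimal and exhaustive — every other superkey contains one of them.

{BatchNo, PartNo}, {Material, PartNo}, {PartNo, SupplierID, Weight}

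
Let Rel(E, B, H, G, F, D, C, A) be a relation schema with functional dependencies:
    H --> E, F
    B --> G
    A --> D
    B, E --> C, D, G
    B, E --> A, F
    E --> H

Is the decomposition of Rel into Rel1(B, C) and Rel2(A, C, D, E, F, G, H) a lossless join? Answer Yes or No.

The shared attributes are {C} and {C}⁺ = {C}.
Neither Rel1 nor Rel2 is contained in that closure, so the decomposition is lossy.

No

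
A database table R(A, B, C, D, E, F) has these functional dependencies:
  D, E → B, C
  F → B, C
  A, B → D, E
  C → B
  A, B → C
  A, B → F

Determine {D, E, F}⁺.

Start with {D, E, F}.
D, E → B, C applies; add {B, C} → now {B, C, D, E, F}.
No further FD applies.

{B, C, D, E, F}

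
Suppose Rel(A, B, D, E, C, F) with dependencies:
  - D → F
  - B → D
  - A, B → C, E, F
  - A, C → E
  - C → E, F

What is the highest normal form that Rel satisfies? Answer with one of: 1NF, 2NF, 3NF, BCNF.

Candidate key: {A, B}. Prime attributes: {A, B}.
For D → F we have {D}⁺ = {D, F}; {D} is not a superkey, so BCNF fails.
D → F determines the non-prime attribute {F} from a non-superkey — 3NF is violated.
Since {B} ⊂ {A, B} and {B}⁺ ⊇ {D, F} with {D, F} non-prime, there is a partial dependency; 2NF fails.

1NF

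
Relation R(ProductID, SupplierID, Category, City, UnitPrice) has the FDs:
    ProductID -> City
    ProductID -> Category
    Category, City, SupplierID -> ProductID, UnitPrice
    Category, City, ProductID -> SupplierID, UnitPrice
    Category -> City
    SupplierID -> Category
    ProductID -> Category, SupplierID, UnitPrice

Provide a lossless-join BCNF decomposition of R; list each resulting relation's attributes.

Candidate keys of the original relation: {ProductID}, {SupplierID}.
In {Category, City, ProductID, SupplierID, UnitPrice}, {Category} is not a superkey ({Category}⁺ restricted to this set is {Category, City}), so split on Category -> City into {Category, City} and {Category, ProductID, SupplierID, UnitPrice}.
{Category, City}: every determinant is a superkey — BCNF.
{Category, ProductID, SupplierID, UnitPrice}: every determinant is a superkey — BCNF.

{Category, City}; {Category, ProductID, SupplierID, UnitPrice}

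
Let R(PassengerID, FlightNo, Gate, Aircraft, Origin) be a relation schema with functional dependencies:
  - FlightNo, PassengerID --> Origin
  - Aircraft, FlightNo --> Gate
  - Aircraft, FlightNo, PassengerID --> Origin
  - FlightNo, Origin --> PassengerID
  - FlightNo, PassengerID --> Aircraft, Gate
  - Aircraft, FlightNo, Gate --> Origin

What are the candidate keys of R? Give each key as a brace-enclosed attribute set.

Attributes never on any right-hand side: {FlightNo} — every candidate key must contain it.
{Aircraft, FlightNo}⁺ = {Aircraft, FlightNo, Gate, Origin, PassengerID}, which is every attribute, so {Aircraft, FlightNo} is a candidate key.
{FlightNo, Origin}⁺ = {Aircraft, FlightNo, Gate, Origin, PassengerID}, which is every attribute, so {FlightNo, Origin} is a candidate key.
{FlightNo, PassengerID}⁺ = {Aircraft, FlightNo, Gate, Origin, PassengerID}, which is every attribute, so {FlightNo, PassengerID} is a candidate key.
Any other superkey properly contains one of these, so there are no further candidate keys.

{Aircraft, FlightNo}, {FlightNo, Origin}, {FlightNo, PassengerID}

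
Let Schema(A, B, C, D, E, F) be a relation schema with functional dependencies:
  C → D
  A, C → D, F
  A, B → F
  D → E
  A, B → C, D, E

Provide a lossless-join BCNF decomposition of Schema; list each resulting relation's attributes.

Candidate key of the original relation: {A, B}.
In {A, B, C, D, E, F}, {C} is not a superkey ({C}⁺ restricted to this set is {C, D, E}), so split on C → D, E into {C, D, E} and {A, B, C, F}.
In {C, D, E}, {D} is not a superkey ({D}⁺ restricted to this set is {D, E}), so split on D → E into {D, E} and {C, D}.
{D, E} has no BCNF violation.
{C, D} has no BCNF violation.
In {A, B, C, F}, {A, C} is not a superkey ({A, C}⁺ restricted to this set is {A, C, F}), so split on A, C → F into {A, C, F} and {A, B, C}.
{A, C, F} has no BCNF violation.
{A, B, C} has no BCNF violation.

{A, B, C}; {A, C, F}; {C, D}; {D, E}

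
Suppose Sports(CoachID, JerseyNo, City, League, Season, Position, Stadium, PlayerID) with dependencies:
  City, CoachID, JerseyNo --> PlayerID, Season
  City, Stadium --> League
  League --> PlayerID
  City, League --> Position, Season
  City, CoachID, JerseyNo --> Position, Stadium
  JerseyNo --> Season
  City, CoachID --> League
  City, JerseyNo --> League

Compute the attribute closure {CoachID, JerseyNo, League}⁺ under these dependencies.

Start with {CoachID, JerseyNo, League}.
League --> PlayerID applies; add {PlayerID} → now {CoachID, JerseyNo, League, PlayerID}.
JerseyNo --> Season applies; add {Season} → now {CoachID, JerseyNo, League, PlayerID, Season}.
No further FD applies.

{CoachID, JerseyNo, League, PlayerID, Season}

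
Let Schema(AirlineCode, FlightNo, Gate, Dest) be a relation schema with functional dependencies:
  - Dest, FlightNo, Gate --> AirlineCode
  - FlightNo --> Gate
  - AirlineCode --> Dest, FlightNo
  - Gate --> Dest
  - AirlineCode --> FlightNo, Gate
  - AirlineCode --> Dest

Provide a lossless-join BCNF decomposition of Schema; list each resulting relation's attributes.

{AirlineCode, FlightNo, Gate}; {Dest, Gate}

Candidate keys of the original relation: {AirlineCode}, {FlightNo}.
In {AirlineCode, Dest, FlightNo, Gate}, {Gate} is not a superkey ({Gate}⁺ restricted to this set is {Dest, Gate}), so split on Gate --> Dest into {Dest, Gate} and {AirlineCode, FlightNo, Gate}.
{Dest, Gate} has no BCNF violation.
{AirlineCode, FlightNo, Gate} has no BCNF violation.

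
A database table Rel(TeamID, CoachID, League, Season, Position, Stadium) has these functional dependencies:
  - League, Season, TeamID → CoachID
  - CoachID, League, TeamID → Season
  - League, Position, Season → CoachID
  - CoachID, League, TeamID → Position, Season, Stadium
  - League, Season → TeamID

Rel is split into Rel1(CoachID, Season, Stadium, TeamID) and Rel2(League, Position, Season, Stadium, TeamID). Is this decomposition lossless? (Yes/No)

Common attributes: {Season, Stadium, TeamID}; their closure is {Season, Stadium, TeamID}.
The closure covers neither Rel1 nor Rel2 entirely; the join is not lossless.

No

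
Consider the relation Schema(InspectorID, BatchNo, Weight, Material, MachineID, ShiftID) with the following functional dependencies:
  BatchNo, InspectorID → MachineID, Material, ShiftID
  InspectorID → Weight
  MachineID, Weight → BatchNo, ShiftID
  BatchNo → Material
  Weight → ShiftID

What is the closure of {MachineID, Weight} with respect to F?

{BatchNo, MachineID, Material, ShiftID, Weight}

Start with {MachineID, Weight}.
MachineID, Weight → BatchNo, ShiftID applies; add {BatchNo, ShiftID} → now {BatchNo, MachineID, ShiftID, Weight}.
BatchNo → Material applies; add {Material} → now {BatchNo, MachineID, Material, ShiftID, Weight}.
No further FD applies.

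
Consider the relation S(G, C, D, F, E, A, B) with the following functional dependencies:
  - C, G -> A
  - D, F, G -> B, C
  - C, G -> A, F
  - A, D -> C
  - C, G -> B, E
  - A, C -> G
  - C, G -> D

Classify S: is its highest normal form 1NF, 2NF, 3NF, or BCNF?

BCNF

Candidate keys: {A, C}, {A, D}, {C, G}, {D, F, G}. Prime attributes: {A, C, D, F, G}.
Each dependency's left side is a superkey — BCNF holds.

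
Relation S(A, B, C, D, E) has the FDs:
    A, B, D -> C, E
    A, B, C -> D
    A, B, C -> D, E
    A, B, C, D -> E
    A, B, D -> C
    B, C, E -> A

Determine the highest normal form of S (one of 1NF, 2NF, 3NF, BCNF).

BCNF

Candidate keys: {A, B, C}, {A, B, D}, {B, C, E}. Prime attributes: {A, B, C, D, E}.
Each dependency's left side is a superkey — BCNF holds.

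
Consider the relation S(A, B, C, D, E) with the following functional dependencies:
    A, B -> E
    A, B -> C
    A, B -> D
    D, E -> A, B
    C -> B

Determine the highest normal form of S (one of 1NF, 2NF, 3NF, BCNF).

3NF

Candidate keys: {A, B}, {A, C}, {D, E}. Prime attributes: {A, B, C, D, E}.
C -> B breaks BCNF: {C}⁺ = {B, C}, so {C} is not a superkey.
Its right-hand attributes {B} are all prime, as are those of every other non-superkey FD — the relation is in 3NF.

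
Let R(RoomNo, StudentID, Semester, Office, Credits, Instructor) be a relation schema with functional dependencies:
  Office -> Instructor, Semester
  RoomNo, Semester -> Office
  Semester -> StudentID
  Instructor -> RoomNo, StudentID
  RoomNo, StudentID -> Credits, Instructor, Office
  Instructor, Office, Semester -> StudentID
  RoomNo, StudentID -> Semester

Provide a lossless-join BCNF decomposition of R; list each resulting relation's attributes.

{Credits, Instructor, Office, RoomNo, Semester}; {Semester, StudentID}

Candidate keys of the original relation: {Instructor}, {Office}, {RoomNo, Semester}, {RoomNo, StudentID}.
In {Credits, Instructor, Office, RoomNo, Semester, StudentID}, {Semester} is not a superkey ({Semester}⁺ restricted to this set is {Semester, StudentID}), so split on Semester -> StudentID into {Semester, StudentID} and {Credits, Instructor, Office, RoomNo, Semester}.
{Semester, StudentID}: every determinant is a superkey — BCNF.
{Credits, Instructor, Office, RoomNo, Semester}: every determinant is a superkey — BCNF.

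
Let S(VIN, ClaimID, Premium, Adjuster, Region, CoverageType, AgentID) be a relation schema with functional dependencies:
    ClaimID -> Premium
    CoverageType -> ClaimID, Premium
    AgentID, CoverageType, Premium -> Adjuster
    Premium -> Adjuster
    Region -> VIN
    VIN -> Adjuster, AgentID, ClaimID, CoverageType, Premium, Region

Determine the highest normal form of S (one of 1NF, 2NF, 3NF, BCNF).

Candidate keys: {Region}, {VIN}. Prime attributes: {Region, VIN}.
ClaimID -> Premium breaks BCNF: {ClaimID}⁺ = {Adjuster, ClaimID, Premium}, so {ClaimID} is not a superkey.
ClaimID -> Premium determines the non-prime attribute {Premium} from a non-superkey — 3NF is violated.
With only single-attribute keys there can be no partial dependency, so 2NF holds.

2NF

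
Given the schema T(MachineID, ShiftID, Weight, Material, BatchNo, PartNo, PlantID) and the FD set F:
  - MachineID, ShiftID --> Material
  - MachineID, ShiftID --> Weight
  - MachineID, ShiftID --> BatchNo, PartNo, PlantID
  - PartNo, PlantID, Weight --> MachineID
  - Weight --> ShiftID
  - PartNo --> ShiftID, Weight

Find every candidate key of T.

{MachineID, PartNo}⁺ = {BatchNo, MachineID, Material, PartNo, PlantID, ShiftID, Weight}, which is every attribute, so {MachineID, PartNo} is a candidate key.
{MachineID, ShiftID}⁺ = {BatchNo, MachineID, Material, PartNo, PlantID, ShiftID, Weight}, which is every attribute, so {MachineID, ShiftID} is a candidate key.
{MachineID, Weight}⁺ = {BatchNo, MachineID, Material, PartNo, PlantID, ShiftID, Weight}, which is every attribute, so {MachineID, Weight} is a candidate key.
{PartNo, PlantID}⁺ = {BatchNo, MachineID, Material, PartNo, PlantID, ShiftID, Weight}, which is every attribute, so {PartNo, PlantID} is a candidate key.
These are minimal and exhaustive — every other superkey contains one of them.

{MachineID, PartNo}, {MachineID, ShiftID}, {MachineID, Weight}, {PartNo, PlantID}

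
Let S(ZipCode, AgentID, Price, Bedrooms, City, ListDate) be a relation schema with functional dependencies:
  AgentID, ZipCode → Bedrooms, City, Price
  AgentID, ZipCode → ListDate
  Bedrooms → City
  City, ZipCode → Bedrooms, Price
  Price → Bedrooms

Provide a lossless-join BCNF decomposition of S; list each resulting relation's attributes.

{AgentID, ListDate, Price, ZipCode}; {Bedrooms, City}; {Bedrooms, Price}

Candidate key of the original relation: {AgentID, ZipCode}.
Within {AgentID, Bedrooms, City, ListDate, Price, ZipCode}: {Bedrooms}⁺ ∩ {AgentID, Bedrooms, City, ListDate, Price, ZipCode} = {Bedrooms, City}, not the whole set, so Bedrooms → City violates BCNF; decompose into {Bedrooms, City} and {AgentID, Bedrooms, ListDate, Price, ZipCode}.
{Bedrooms, City} has no BCNF violation.
Within {AgentID, Bedrooms, ListDate, Price, ZipCode}: {Price}⁺ ∩ {AgentID, Bedrooms, ListDate, Price, ZipCode} = {Bedrooms, Price}, not the whole set, so Price → Bedrooms violates BCNF; decompose into {Bedrooms, Price} and {AgentID, ListDate, Price, ZipCode}.
{Bedrooms, Price} has no BCNF violation.
{AgentID, ListDate, Price, ZipCode} has no BCNF violation.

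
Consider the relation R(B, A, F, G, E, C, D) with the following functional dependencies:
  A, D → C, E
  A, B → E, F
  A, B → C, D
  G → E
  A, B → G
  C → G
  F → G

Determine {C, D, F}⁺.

Start with {C, D, F}.
C → G applies; add {G} → now {C, D, F, G}.
G → E applies; add {E} → now {C, D, E, F, G}.
No further FD applies.

{C, D, E, F, G}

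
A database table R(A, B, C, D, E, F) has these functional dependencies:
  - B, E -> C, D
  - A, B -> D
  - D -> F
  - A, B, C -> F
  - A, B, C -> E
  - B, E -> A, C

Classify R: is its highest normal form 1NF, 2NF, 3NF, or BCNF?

1NF

Candidate keys: {A, B, C}, {B, E}. Prime attributes: {A, B, C, E}.
A, B -> D: {A, B}⁺ = {A, B, D, F}, which is not all of the attributes, so the left side is not a superkey — BCNF is violated.
A, B -> D has non-prime {D} on the right and a non-superkey on the left, so 3NF fails.
{A, B} is a proper subset of the key {A, B, C}, and {A, B}⁺ contains the non-prime attributes {D, F} — a partial dependency, so 2NF is violated.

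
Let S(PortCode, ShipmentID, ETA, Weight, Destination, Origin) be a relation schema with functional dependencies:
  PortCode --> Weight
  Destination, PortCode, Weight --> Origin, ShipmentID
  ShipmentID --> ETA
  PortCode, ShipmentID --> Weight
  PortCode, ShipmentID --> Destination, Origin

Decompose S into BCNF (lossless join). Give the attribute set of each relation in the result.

Candidate keys of the original relation: {Destination, PortCode}, {PortCode, ShipmentID}.
Within {Destination, ETA, Origin, PortCode, ShipmentID, Weight}: {PortCode}⁺ ∩ {Destination, ETA, Origin, PortCode, ShipmentID, Weight} = {PortCode, Weight}, not the whole set, so PortCode --> Weight violates BCNF; decompose into {PortCode, Weight} and {Destination, ETA, Origin, PortCode, ShipmentID}.
{PortCode, Weight} has no BCNF violation.
Within {Destination, ETA, Origin, PortCode, ShipmentID}: {ShipmentID}⁺ ∩ {Destination, ETA, Origin, PortCode, ShipmentID} = {ETA, ShipmentID}, not the whole set, so ShipmentID --> ETA violates BCNF; decompose into {ETA, ShipmentID} and {Destination, Origin, PortCode, ShipmentID}.
{ETA, ShipmentID} has no BCNF violation.
{Destination, Origin, PortCode, ShipmentID} has no BCNF violation.

{Destination, Origin, PortCode, ShipmentID}; {ETA, ShipmentID}; {PortCode, Weight}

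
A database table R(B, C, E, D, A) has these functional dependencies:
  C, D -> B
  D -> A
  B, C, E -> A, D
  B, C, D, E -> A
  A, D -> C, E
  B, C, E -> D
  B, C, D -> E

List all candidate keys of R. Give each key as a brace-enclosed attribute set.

{B, C, E}, {D}

Closure of {D} is {A, B, C, D, E}, the whole schema; {D} is a candidate key.
Closure of {B, C, E} is {A, B, C, D, E}, the whole schema; {B, C, E} is a candidate key.
These are minimal and exhaustive — every other superkey contains one of them.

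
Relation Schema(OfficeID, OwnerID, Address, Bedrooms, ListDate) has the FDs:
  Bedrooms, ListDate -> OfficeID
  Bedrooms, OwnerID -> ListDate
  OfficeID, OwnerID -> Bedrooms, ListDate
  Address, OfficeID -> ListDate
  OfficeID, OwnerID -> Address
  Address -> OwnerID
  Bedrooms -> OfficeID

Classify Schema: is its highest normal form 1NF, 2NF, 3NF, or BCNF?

3NF

Candidate keys: {Address, Bedrooms}, {Address, OfficeID}, {Bedrooms, OwnerID}, {OfficeID, OwnerID}. Prime attributes: {Address, Bedrooms, OfficeID, OwnerID}.
Bedrooms, ListDate -> OfficeID breaks BCNF: {Bedrooms, ListDate}⁺ = {Bedrooms, ListDate, OfficeID}, so {Bedrooms, ListDate} is not a superkey.
Since {OfficeID} ⊆ prime attributes and every other non-superkey FD also has a prime right side, the schema is in 3NF.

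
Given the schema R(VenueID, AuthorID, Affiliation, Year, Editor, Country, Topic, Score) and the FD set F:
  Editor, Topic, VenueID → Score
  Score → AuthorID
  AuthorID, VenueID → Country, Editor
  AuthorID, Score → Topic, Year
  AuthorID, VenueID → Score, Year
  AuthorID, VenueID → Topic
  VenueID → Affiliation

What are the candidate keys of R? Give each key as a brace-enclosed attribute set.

No FD produces {VenueID}, so it must be in every candidate key.
{AuthorID, VenueID}⁺ = {Affiliation, AuthorID, Country, Editor, Score, Topic, VenueID, Year} — all of the relation — so {AuthorID, VenueID} is a candidate key.
{Score, VenueID}⁺ = {Affiliation, AuthorID, Country, Editor, Score, Topic, VenueID, Year} — all of the relation — so {Score, VenueID} is a candidate key.
{Editor, Topic, VenueID}⁺ = {Affiliation, AuthorID, Country, Editor, Score, Topic, VenueID, Year} — all of the relation — so {Editor, Topic, VenueID} is a candidate key.
Any other superkey properly contains one of these, so there are no further candidate keys.

{AuthorID, VenueID}, {Editor, Topic, VenueID}, {Score, VenueID}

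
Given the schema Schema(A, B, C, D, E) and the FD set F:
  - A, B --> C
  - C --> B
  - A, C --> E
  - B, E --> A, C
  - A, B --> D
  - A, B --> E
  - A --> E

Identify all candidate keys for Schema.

{A, B}⁺ = {A, B, C, D, E}, which is every attribute, so {A, B} is a candidate key.
{A, C}⁺ = {A, B, C, D, E}, which is every attribute, so {A, C} is a candidate key.
{B, E}⁺ = {A, B, C, D, E}, which is every attribute, so {B, E} is a candidate key.
{C, E}⁺ = {A, B, C, D, E}, which is every attribute, so {C, E} is a candidate key.
These are minimal and exhaustive — every other superkey contains one of them.

{A, B}, {A, C}, {B, E}, {C, E}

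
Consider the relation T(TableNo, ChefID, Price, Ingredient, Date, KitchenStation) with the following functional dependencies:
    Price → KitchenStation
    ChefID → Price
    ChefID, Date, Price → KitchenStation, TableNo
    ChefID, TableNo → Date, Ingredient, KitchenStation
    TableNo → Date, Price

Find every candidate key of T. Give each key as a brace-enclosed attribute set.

Attributes never on any right-hand side: {ChefID} — every candidate key must contain it.
Closure of {ChefID, Date} is {ChefID, Date, Ingredient, KitchenStation, Price, TableNo}, the whole schema; {ChefID, Date} is a candidate key.
Closure of {ChefID, TableNo} is {ChefID, Date, Ingredient, KitchenStation, Price, TableNo}, the whole schema; {ChefID, TableNo} is a candidate key.
Any other superkey properly contains one of these, so there are no further candidate keys.

{ChefID, Date}, {ChefID, TableNo}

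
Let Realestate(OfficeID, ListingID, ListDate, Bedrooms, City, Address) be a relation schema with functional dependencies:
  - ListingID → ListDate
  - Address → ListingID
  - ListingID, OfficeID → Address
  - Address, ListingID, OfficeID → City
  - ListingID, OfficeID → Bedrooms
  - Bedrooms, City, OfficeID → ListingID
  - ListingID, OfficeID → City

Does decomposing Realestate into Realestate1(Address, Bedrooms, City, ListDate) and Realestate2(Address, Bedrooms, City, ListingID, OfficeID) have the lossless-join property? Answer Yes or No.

The shared attributes are {Address, Bedrooms, City} and {Address, Bedrooms, City}⁺ = {Address, Bedrooms, City, ListDate, ListingID}.
Realestate1 is contained in that closure, so Realestate1 ∩ Realestate2 → Realestate1 holds and the join is lossless.

Yes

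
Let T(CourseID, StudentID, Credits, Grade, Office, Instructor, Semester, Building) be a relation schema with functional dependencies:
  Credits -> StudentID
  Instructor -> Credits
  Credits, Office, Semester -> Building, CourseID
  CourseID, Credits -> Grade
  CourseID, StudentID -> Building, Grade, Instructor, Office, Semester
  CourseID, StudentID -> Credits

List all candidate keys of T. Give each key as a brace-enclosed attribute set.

{CourseID, Credits}, {CourseID, Instructor}, {CourseID, StudentID}, {Credits, Office, Semester}, {Instructor, Office, Semester}

Closure of {CourseID, Credits} is {Building, CourseID, Credits, Grade, Instructor, Office, Semester, StudentID}, the whole schema; {CourseID, Credits} is a candidate key.
Closure of {CourseID, Instructor} is {Building, CourseID, Credits, Grade, Instructor, Office, Semester, StudentID}, the whole schema; {CourseID, Instructor} is a candidate key.
Closure of {CourseID, StudentID} is {Building, CourseID, Credits, Grade, Instructor, Office, Semester, StudentID}, the whole schema; {CourseID, StudentID} is a candidate key.
Closure of {Credits, Office, Semester} is {Building, CourseID, Credits, Grade, Instructor, Office, Semester, StudentID}, the whole schema; {Credits, Office, Semester} is a candidate key.
Closure of {Instructor, Office, Semester} is {Building, CourseID, Credits, Grade, Instructor, Office, Semester, StudentID}, the whole schema; {Instructor, Office, Semester} is a candidate key.
Any other superkey properly contains one of these, so there are no further candidate keys.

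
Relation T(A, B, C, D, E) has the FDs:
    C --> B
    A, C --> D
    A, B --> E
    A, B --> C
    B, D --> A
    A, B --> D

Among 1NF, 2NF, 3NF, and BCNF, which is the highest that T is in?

Candidate keys: {A, B}, {A, C}, {B, D}, {C, D}. Prime attributes: {A, B, C, D}.
C --> B breaks BCNF: {C}⁺ = {B, C}, so {C} is not a superkey.
Since {B} ⊆ prime attributes and every other non-superkey FD also has a prime right side, the schema is in 3NF.

3NF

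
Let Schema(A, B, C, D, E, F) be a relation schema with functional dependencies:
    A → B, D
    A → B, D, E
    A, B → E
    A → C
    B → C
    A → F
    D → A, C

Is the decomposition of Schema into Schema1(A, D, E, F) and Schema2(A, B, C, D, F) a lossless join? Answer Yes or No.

Yes

Schema1 ∩ Schema2 = {A, D, F}; its closure under F is {A, B, C, D, E, F}.
This includes all of Schema1, so the common attributes are a superkey of Schema1 — the join is lossless.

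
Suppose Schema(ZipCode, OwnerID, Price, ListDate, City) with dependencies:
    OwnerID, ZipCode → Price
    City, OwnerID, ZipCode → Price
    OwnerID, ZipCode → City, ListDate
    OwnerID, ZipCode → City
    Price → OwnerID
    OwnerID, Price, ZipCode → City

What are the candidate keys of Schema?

No FD produces {ZipCode}, so it must be in every candidate key.
{OwnerID, ZipCode} is a candidate key since {OwnerID, ZipCode}⁺ = {City, ListDate, OwnerID, Price, ZipCode} covers every attribute.
{Price, ZipCode} is a candidate key since {Price, ZipCode}⁺ = {City, ListDate, OwnerID, Price, ZipCode} covers every attribute.
No proper subset of any of these is a key, and no other minimal superkey exists.

{OwnerID, ZipCode}, {Price, ZipCode}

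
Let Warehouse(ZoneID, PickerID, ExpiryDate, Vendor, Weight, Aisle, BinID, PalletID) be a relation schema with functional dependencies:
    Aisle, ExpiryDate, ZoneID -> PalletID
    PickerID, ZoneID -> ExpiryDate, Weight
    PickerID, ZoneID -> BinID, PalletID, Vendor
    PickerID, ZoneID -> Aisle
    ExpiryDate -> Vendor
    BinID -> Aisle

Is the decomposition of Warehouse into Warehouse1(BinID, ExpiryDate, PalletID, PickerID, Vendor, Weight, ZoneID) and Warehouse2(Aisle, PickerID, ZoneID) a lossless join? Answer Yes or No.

Yes

Common attributes: {PickerID, ZoneID}; their closure is {Aisle, BinID, ExpiryDate, PalletID, PickerID, Vendor, Weight, ZoneID}.
This includes all of Warehouse1, so the common attributes are a superkey of Warehouse1 — the join is lossless.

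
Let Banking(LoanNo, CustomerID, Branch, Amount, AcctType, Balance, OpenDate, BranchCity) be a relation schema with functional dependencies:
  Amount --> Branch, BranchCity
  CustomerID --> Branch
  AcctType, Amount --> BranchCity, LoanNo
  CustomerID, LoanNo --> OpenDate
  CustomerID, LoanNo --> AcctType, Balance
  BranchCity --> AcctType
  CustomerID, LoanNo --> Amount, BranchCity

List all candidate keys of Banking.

No FD produces {CustomerID}, so it must be in every candidate key.
{Amount, CustomerID}⁺ = {AcctType, Amount, Balance, Branch, BranchCity, CustomerID, LoanNo, OpenDate}, which is every attribute, so {Amount, CustomerID} is a candidate key.
{CustomerID, LoanNo}⁺ = {AcctType, Amount, Balance, Branch, BranchCity, CustomerID, LoanNo, OpenDate}, which is every attribute, so {CustomerID, LoanNo} is a candidate key.
No proper subset of any of these is a key, and no other minimal superkey exists.

{Amount, CustomerID}, {CustomerID, LoanNo}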